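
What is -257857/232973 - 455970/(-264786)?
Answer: 6325295868/10281331463 ≈ 0.61522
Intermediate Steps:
-257857/232973 - 455970/(-264786) = -257857*1/232973 - 455970*(-1/264786) = -257857/232973 + 75995/44131 = 6325295868/10281331463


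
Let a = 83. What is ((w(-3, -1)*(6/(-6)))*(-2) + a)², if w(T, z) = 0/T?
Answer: 6889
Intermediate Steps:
w(T, z) = 0
((w(-3, -1)*(6/(-6)))*(-2) + a)² = ((0*(6/(-6)))*(-2) + 83)² = ((0*(6*(-⅙)))*(-2) + 83)² = ((0*(-1))*(-2) + 83)² = (0*(-2) + 83)² = (0 + 83)² = 83² = 6889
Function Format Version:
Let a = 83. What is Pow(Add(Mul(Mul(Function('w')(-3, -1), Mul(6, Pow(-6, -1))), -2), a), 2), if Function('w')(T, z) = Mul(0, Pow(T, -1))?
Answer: 6889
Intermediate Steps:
Function('w')(T, z) = 0
Pow(Add(Mul(Mul(Function('w')(-3, -1), Mul(6, Pow(-6, -1))), -2), a), 2) = Pow(Add(Mul(Mul(0, Mul(6, Pow(-6, -1))), -2), 83), 2) = Pow(Add(Mul(Mul(0, Mul(6, Rational(-1, 6))), -2), 83), 2) = Pow(Add(Mul(Mul(0, -1), -2), 83), 2) = Pow(Add(Mul(0, -2), 83), 2) = Pow(Add(0, 83), 2) = Pow(83, 2) = 6889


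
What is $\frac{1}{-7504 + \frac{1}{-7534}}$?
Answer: $- \frac{7534}{56535137} \approx -0.00013326$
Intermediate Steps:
$\frac{1}{-7504 + \frac{1}{-7534}} = \frac{1}{-7504 - \frac{1}{7534}} = \frac{1}{- \frac{56535137}{7534}} = - \frac{7534}{56535137}$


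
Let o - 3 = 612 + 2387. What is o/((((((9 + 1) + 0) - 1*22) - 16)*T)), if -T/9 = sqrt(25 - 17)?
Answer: 1501*sqrt(2)/504 ≈ 4.2118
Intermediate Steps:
T = -18*sqrt(2) (T = -9*sqrt(25 - 17) = -18*sqrt(2) ≈ -25.456)
o = 3002 (o = 3 + (612 + 2387) = 3 + 2999 = 3002)
o/((((((9 + 1) + 0) - 1*22) - 16)*T)) = 3002/((((((9 + 1) + 0) - 1*22) - 16)*(-18*sqrt(2)))) = 3002/(((((10 + 0) - 22) - 16)*(-18*sqrt(2)))) = 3002/((((10 - 22) - 16)*(-18*sqrt(2)))) = 3002/(((-12 - 16)*(-18*sqrt(2)))) = 3002/((-(-504)*sqrt(2))) = 3002/((504*sqrt(2))) = 3002*(sqrt(2)/1008) = 1501*sqrt(2)/504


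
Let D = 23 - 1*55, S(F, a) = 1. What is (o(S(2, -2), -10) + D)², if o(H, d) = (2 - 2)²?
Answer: 1024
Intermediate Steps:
D = -32 (D = 23 - 55 = -32)
o(H, d) = 0 (o(H, d) = 0² = 0)
(o(S(2, -2), -10) + D)² = (0 - 32)² = (-32)² = 1024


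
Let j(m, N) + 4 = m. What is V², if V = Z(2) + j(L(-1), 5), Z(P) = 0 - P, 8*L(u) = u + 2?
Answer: 2209/64 ≈ 34.516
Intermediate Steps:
L(u) = ¼ + u/8 (L(u) = (u + 2)/8 = (2 + u)/8 = ¼ + u/8)
j(m, N) = -4 + m
Z(P) = -P
V = -47/8 (V = -1*2 + (-4 + (¼ + (⅛)*(-1))) = -2 + (-4 + (¼ - ⅛)) = -2 + (-4 + ⅛) = -2 - 31/8 = -47/8 ≈ -5.8750)
V² = (-47/8)² = 2209/64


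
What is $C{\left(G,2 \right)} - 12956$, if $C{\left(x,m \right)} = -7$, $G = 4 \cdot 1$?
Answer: $-12963$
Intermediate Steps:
$G = 4$
$C{\left(G,2 \right)} - 12956 = -7 - 12956 = -12963$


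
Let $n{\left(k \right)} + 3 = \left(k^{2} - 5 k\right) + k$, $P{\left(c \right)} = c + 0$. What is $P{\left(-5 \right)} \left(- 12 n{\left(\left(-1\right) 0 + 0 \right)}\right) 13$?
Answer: $-2340$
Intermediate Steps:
$P{\left(c \right)} = c$
$n{\left(k \right)} = -3 + k^{2} - 4 k$ ($n{\left(k \right)} = -3 + \left(\left(k^{2} - 5 k\right) + k\right) = -3 + \left(k^{2} - 4 k\right) = -3 + k^{2} - 4 k$)
$P{\left(-5 \right)} \left(- 12 n{\left(\left(-1\right) 0 + 0 \right)}\right) 13 = - 5 \left(- 12 \left(-3 + \left(\left(-1\right) 0 + 0\right)^{2} - 4 \left(\left(-1\right) 0 + 0\right)\right)\right) 13 = - 5 \left(- 12 \left(-3 + \left(0 + 0\right)^{2} - 4 \left(0 + 0\right)\right)\right) 13 = - 5 \left(- 12 \left(-3 + 0^{2} - 0\right)\right) 13 = - 5 \left(- 12 \left(-3 + 0 + 0\right)\right) 13 = - 5 \left(\left(-12\right) \left(-3\right)\right) 13 = \left(-5\right) 36 \cdot 13 = \left(-180\right) 13 = -2340$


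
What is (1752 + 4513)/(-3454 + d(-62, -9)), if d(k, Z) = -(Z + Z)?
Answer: -6265/3436 ≈ -1.8233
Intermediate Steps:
d(k, Z) = -2*Z
(1752 + 4513)/(-3454 + d(-62, -9)) = (1752 + 4513)/(-3454 - 2*(-9)) = 6265/(-3454 + 18) = 6265/(-3436) = 6265*(-1/3436) = -6265/3436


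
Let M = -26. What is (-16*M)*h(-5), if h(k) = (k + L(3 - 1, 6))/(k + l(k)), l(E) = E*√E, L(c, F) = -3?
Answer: 1664/15 - 1664*I*√5/15 ≈ 110.93 - 248.05*I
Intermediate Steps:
l(E) = E^(3/2)
h(k) = (-3 + k)/(k + k^(3/2)) (h(k) = (k - 3)/(k + k^(3/2)) = (-3 + k)/(k + k^(3/2)))
(-16*M)*h(-5) = (-16*(-26))*((-3 - 5)/(-5 + (-5)^(3/2))) = 416*(-8/(-5 - 5*I*√5)) = -3328/(-5 - 5*I*√5)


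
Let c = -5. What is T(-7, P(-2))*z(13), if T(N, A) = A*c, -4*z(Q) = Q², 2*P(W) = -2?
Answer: -845/4 ≈ -211.25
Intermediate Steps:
P(W) = -1 (P(W) = (½)*(-2) = -1)
z(Q) = -Q²/4
T(N, A) = -5*A (T(N, A) = A*(-5) = -5*A)
T(-7, P(-2))*z(13) = (-5*(-1))*(-¼*13²) = 5*(-¼*169) = 5*(-169/4) = -845/4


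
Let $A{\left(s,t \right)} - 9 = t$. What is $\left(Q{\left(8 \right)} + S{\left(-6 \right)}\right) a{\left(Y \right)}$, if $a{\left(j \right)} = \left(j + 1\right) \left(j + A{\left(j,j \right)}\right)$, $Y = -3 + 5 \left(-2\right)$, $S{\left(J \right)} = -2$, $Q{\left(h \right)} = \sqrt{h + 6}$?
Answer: $-408 + 204 \sqrt{14} \approx 355.3$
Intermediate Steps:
$A{\left(s,t \right)} = 9 + t$
$Q{\left(h \right)} = \sqrt{6 + h}$
$Y = -13$ ($Y = -3 - 10 = -13$)
$a{\left(j \right)} = \left(1 + j\right) \left(9 + 2 j\right)$ ($a{\left(j \right)} = \left(j + 1\right) \left(j + \left(9 + j\right)\right) = \left(1 + j\right) \left(9 + 2 j\right)$)
$\left(Q{\left(8 \right)} + S{\left(-6 \right)}\right) a{\left(Y \right)} = \left(\sqrt{6 + 8} - 2\right) \left(9 + 2 \left(-13\right)^{2} + 11 \left(-13\right)\right) = \left(\sqrt{14} - 2\right) \left(9 + 2 \cdot 169 - 143\right) = \left(-2 + \sqrt{14}\right) \left(9 + 338 - 143\right) = \left(-2 + \sqrt{14}\right) 204 = -408 + 204 \sqrt{14}$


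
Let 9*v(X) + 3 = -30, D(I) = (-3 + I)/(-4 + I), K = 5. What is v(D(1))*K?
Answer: -55/3 ≈ -18.333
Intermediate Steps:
D(I) = (-3 + I)/(-4 + I)
v(X) = -11/3 (v(X) = -1/3 + (1/9)*(-30) = -1/3 - 10/3 = -11/3)
v(D(1))*K = -11/3*5 = -55/3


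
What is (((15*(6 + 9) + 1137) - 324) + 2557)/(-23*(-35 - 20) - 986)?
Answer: 3595/279 ≈ 12.885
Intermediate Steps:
(((15*(6 + 9) + 1137) - 324) + 2557)/(-23*(-35 - 20) - 986) = (((15*15 + 1137) - 324) + 2557)/(-23*(-55) - 986) = (((225 + 1137) - 324) + 2557)/(1265 - 986) = ((1362 - 324) + 2557)/279 = (1038 + 2557)*(1/279) = 3595*(1/279) = 3595/279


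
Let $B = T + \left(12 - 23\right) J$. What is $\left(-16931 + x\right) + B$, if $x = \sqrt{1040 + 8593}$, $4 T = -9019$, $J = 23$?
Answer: $- \frac{77755}{4} + 13 \sqrt{57} \approx -19341.0$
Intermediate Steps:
$T = - \frac{9019}{4}$ ($T = \frac{1}{4} \left(-9019\right) = - \frac{9019}{4} \approx -2254.8$)
$x = 13 \sqrt{57}$ ($x = \sqrt{9633} = 13 \sqrt{57} \approx 98.148$)
$B = - \frac{10031}{4}$ ($B = - \frac{9019}{4} + \left(12 - 23\right) 23 = - \frac{9019}{4} - 253 = - \frac{10031}{4} \approx -2507.8$)
$\left(-16931 + x\right) + B = \left(-16931 + 13 \sqrt{57}\right) - \frac{10031}{4} = - \frac{77755}{4} + 13 \sqrt{57}$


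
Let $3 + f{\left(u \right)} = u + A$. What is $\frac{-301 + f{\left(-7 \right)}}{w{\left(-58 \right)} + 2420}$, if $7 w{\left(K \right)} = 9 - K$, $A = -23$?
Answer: $- \frac{2338}{17007} \approx -0.13747$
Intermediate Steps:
$w{\left(K \right)} = \frac{9}{7} - \frac{K}{7}$ ($w{\left(K \right)} = \frac{9 - K}{7} = \frac{9}{7} - \frac{K}{7}$)
$f{\left(u \right)} = -26 + u$ ($f{\left(u \right)} = -3 + \left(u - 23\right) = -3 + \left(-23 + u\right) = -26 + u$)
$\frac{-301 + f{\left(-7 \right)}}{w{\left(-58 \right)} + 2420} = \frac{-301 - 33}{\left(\frac{9}{7} - - \frac{58}{7}\right) + 2420} = \frac{-301 - 33}{\left(\frac{9}{7} + \frac{58}{7}\right) + 2420} = - \frac{334}{\frac{67}{7} + 2420} = - \frac{334}{\frac{17007}{7}} = \left(-334\right) \frac{7}{17007} = - \frac{2338}{17007}$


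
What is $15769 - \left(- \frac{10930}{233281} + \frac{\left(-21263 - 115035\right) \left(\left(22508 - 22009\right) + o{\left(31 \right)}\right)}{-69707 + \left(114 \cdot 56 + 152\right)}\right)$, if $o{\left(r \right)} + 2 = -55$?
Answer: $\frac{218328327737053}{14736594051} \approx 14815.0$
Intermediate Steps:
$o{\left(r \right)} = -57$ ($o{\left(r \right)} = -2 - 55 = -57$)
$15769 - \left(- \frac{10930}{233281} + \frac{\left(-21263 - 115035\right) \left(\left(22508 - 22009\right) + o{\left(31 \right)}\right)}{-69707 + \left(114 \cdot 56 + 152\right)}\right) = 15769 - \left(- \frac{10930}{233281} + \frac{\left(-21263 - 115035\right) \left(\left(22508 - 22009\right) - 57\right)}{-69707 + \left(114 \cdot 56 + 152\right)}\right) = 15769 - \left(\left(-10930\right) \frac{1}{233281} + \frac{\left(-136298\right) \left(499 - 57\right)}{-69707 + \left(6384 + 152\right)}\right) = 15769 - \left(- \frac{10930}{233281} + \frac{\left(-136298\right) 442}{-69707 + 6536}\right) = 15769 - \left(- \frac{10930}{233281} - \frac{60243716}{-63171}\right) = 15769 - \left(- \frac{10930}{233281} - - \frac{60243716}{63171}\right) = 15769 - \left(- \frac{10930}{233281} + \frac{60243716}{63171}\right) = 15769 - \frac{14053023853166}{14736594051} = \frac{218328327737053}{14736594051}$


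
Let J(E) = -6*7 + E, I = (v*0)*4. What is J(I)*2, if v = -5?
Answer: -84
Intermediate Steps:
I = 0 (I = -5*0*4 = 0*4 = 0)
J(E) = -42 + E
J(I)*2 = (-42 + 0)*2 = -42*2 = -84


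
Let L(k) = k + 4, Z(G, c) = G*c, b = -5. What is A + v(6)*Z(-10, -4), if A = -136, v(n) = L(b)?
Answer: -176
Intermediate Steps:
L(k) = 4 + k
v(n) = -1 (v(n) = 4 - 5 = -1)
A + v(6)*Z(-10, -4) = -136 - (-10)*(-4) = -136 - 1*40 = -136 - 40 = -176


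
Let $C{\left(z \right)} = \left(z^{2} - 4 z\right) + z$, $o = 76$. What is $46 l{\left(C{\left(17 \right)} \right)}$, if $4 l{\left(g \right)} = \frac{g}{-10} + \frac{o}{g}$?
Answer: $- \frac{321333}{1190} \approx -270.03$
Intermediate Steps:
$C{\left(z \right)} = z^{2} - 3 z$
$l{\left(g \right)} = \frac{19}{g} - \frac{g}{40}$ ($l{\left(g \right)} = \frac{\frac{g}{-10} + \frac{76}{g}}{4} = \frac{g \left(- \frac{1}{10}\right) + \frac{76}{g}}{4} = \frac{- \frac{g}{10} + \frac{76}{g}}{4} = \frac{\frac{76}{g} - \frac{g}{10}}{4} = \frac{19}{g} - \frac{g}{40}$)
$46 l{\left(C{\left(17 \right)} \right)} = 46 \left(\frac{19}{17 \left(-3 + 17\right)} - \frac{17 \left(-3 + 17\right)}{40}\right) = 46 \left(\frac{19}{17 \cdot 14} - \frac{17 \cdot 14}{40}\right) = 46 \left(\frac{19}{238} - \frac{119}{20}\right) = 46 \left(- \frac{13971}{2380}\right) = - \frac{321333}{1190}$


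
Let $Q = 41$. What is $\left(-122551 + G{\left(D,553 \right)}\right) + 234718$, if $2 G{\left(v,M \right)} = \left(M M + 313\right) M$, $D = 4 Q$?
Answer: $84754900$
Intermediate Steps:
$D = 164$ ($D = 4 \cdot 41 = 164$)
$G{\left(v,M \right)} = \frac{M \left(313 + M^{2}\right)}{2}$ ($G{\left(v,M \right)} = \frac{\left(M M + 313\right) M}{2} = \frac{\left(M^{2} + 313\right) M}{2} = \frac{\left(313 + M^{2}\right) M}{2} = \frac{M \left(313 + M^{2}\right)}{2}$)
$\left(-122551 + G{\left(D,553 \right)}\right) + 234718 = \left(-122551 + \frac{1}{2} \cdot 553 \left(313 + 553^{2}\right)\right) + 234718 = \left(-122551 + \frac{1}{2} \cdot 553 \left(313 + 305809\right)\right) + 234718 = \left(-122551 + \frac{1}{2} \cdot 553 \cdot 306122\right) + 234718 = \left(-122551 + 84642733\right) + 234718 = 84520182 + 234718 = 84754900$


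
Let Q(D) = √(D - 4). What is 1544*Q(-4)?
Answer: 3088*I*√2 ≈ 4367.1*I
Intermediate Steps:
Q(D) = √(-4 + D)
1544*Q(-4) = 1544*√(-4 - 4) = 1544*√(-8) = 1544*(2*I*√2) = 3088*I*√2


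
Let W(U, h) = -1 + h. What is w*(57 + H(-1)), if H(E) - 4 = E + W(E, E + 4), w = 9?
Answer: 558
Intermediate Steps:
H(E) = 7 + 2*E (H(E) = 4 + (E + (-1 + (E + 4))) = 4 + (E + (-1 + (4 + E))) = 4 + (E + (3 + E)) = 4 + (3 + 2*E) = 7 + 2*E)
w*(57 + H(-1)) = 9*(57 + (7 + 2*(-1))) = 9*(57 + (7 - 2)) = 9*(57 + 5) = 9*62 = 558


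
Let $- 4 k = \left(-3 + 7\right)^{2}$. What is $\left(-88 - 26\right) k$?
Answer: $456$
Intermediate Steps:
$k = -4$ ($k = - \frac{\left(-3 + 7\right)^{2}}{4} = - \frac{4^{2}}{4} = \left(- \frac{1}{4}\right) 16 = -4$)
$\left(-88 - 26\right) k = \left(-88 - 26\right) \left(-4\right) = \left(-114\right) \left(-4\right) = 456$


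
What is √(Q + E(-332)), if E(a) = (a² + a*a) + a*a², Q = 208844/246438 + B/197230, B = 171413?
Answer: I*√19727112272296970571082690/736438890 ≈ 6031.1*I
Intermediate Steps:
Q = 3792408137/2209316670 (Q = 208844/246438 + 171413/197230 = 208844*(1/246438) + 171413*(1/197230) = 104422/123219 + 15583/17930 = 3792408137/2209316670 ≈ 1.7166)
E(a) = a³ + 2*a² (E(a) = (a² + a²) + a³ = 2*a² + a³ = a³ + 2*a²)
√(Q + E(-332)) = √(3792408137/2209316670 + (-332)²*(2 - 332)) = √(3792408137/2209316670 + 110224*(-330)) = √(3792408137/2209316670 - 36373920) = √(-80361504016838263/2209316670) = I*√19727112272296970571082690/736438890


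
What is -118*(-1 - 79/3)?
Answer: 9676/3 ≈ 3225.3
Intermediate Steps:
-118*(-1 - 79/3) = -118*(-82/3) = 9676/3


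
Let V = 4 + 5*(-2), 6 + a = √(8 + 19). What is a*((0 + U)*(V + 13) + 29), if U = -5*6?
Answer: 1086 - 543*√3 ≈ 145.50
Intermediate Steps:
a = -6 + 3*√3 (a = -6 + √(8 + 19) = -6 + √27 = -6 + 3*√3 ≈ -0.80385)
V = -6 (V = 4 - 10 = -6)
U = -30
a*((0 + U)*(V + 13) + 29) = (-6 + 3*√3)*((0 - 30)*(-6 + 13) + 29) = (-6 + 3*√3)*(-30*7 + 29) = (-6 + 3*√3)*(-210 + 29) = (-6 + 3*√3)*(-181) = 1086 - 543*√3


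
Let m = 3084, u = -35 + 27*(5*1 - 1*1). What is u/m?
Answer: 73/3084 ≈ 0.023671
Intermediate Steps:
u = 73 (u = -35 + 27*(5 - 1) = -35 + 27*4 = -35 + 108 = 73)
u/m = 73/3084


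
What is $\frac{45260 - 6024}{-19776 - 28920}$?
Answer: $- \frac{9809}{12174} \approx -0.80573$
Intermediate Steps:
$\frac{45260 - 6024}{-19776 - 28920} = \frac{45260 - 6024}{-48696} = 39236 \left(- \frac{1}{48696}\right) = - \frac{9809}{12174}$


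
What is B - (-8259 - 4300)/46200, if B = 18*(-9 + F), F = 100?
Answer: 75688159/46200 ≈ 1638.3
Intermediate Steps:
B = 1638 (B = 18*(-9 + 100) = 18*91 = 1638)
B - (-8259 - 4300)/46200 = 1638 - (-8259 - 4300)/46200 = 1638 - (-12559)/46200 = 1638 - 1*(-12559/46200) = 1638 + 12559/46200 = 75688159/46200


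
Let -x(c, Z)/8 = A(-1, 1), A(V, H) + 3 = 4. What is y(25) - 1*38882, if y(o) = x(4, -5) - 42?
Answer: -38932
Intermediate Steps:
A(V, H) = 1 (A(V, H) = -3 + 4 = 1)
x(c, Z) = -8 (x(c, Z) = -8*1 = -8)
y(o) = -50 (y(o) = -8 - 42 = -50)
y(25) - 1*38882 = -50 - 1*38882 = -50 - 38882 = -38932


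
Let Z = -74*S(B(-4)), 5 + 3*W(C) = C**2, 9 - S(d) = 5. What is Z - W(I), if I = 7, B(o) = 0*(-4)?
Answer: -932/3 ≈ -310.67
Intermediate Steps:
B(o) = 0
S(d) = 4 (S(d) = 9 - 1*5 = 9 - 5 = 4)
W(C) = -5/3 + C**2/3
Z = -296 (Z = -74*4 = -296)
Z - W(I) = -296 - (-5/3 + (1/3)*7**2) = -296 - (-5/3 + (1/3)*49) = -296 - (-5/3 + 49/3) = -296 - 1*44/3 = -296 - 44/3 = -932/3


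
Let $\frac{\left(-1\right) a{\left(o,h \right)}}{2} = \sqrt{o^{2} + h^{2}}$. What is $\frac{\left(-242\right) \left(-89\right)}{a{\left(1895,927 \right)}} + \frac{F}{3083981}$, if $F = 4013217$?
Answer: $\frac{4013217}{3083981} - \frac{10769 \sqrt{4450354}}{4450354} \approx -3.8035$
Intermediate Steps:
$a{\left(o,h \right)} = - 2 \sqrt{h^{2} + o^{2}}$ ($a{\left(o,h \right)} = - 2 \sqrt{o^{2} + h^{2}} = - 2 \sqrt{h^{2} + o^{2}}$)
$\frac{\left(-242\right) \left(-89\right)}{a{\left(1895,927 \right)}} + \frac{F}{3083981} = \frac{\left(-242\right) \left(-89\right)}{\left(-2\right) \sqrt{927^{2} + 1895^{2}}} + \frac{4013217}{3083981} = \frac{21538}{\left(-2\right) \sqrt{859329 + 3591025}} + 4013217 \cdot \frac{1}{3083981} = \frac{21538}{\left(-2\right) \sqrt{4450354}} + \frac{4013217}{3083981} = 21538 \left(- \frac{\sqrt{4450354}}{8900708}\right) + \frac{4013217}{3083981} = - \frac{10769 \sqrt{4450354}}{4450354} + \frac{4013217}{3083981} = \frac{4013217}{3083981} - \frac{10769 \sqrt{4450354}}{4450354}$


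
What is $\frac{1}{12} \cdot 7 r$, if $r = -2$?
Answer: $- \frac{7}{6} \approx -1.1667$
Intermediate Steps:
$\frac{1}{12} \cdot 7 r = \frac{1}{12} \cdot 7 \left(-2\right) = \frac{7}{12} \left(-2\right) = - \frac{7}{6}$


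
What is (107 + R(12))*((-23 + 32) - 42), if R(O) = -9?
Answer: -3234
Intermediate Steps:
(107 + R(12))*((-23 + 32) - 42) = (107 - 9)*((-23 + 32) - 42) = 98*(9 - 42) = 98*(-33) = -3234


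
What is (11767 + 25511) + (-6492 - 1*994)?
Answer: 29792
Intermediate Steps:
(11767 + 25511) + (-6492 - 1*994) = 37278 + (-6492 - 994) = 37278 - 7486 = 29792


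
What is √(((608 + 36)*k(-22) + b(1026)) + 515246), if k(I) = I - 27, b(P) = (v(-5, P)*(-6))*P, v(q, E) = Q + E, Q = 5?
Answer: I*√5863146 ≈ 2421.4*I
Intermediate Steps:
v(q, E) = 5 + E
b(P) = P*(-30 - 6*P) (b(P) = ((5 + P)*(-6))*P = (-30 - 6*P)*P = P*(-30 - 6*P))
k(I) = -27 + I
√(((608 + 36)*k(-22) + b(1026)) + 515246) = √(((608 + 36)*(-27 - 22) - 6*1026*(5 + 1026)) + 515246) = √((644*(-49) - 6*1026*1031) + 515246) = √((-31556 - 6346836) + 515246) = √(-6378392 + 515246) = √(-5863146) = I*√5863146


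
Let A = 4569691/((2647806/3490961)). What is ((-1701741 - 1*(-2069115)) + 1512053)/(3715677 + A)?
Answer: 710908298166/3684429273959 ≈ 0.19295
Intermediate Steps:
A = 2278944723293/378258 (A = 4569691/((2647806*(1/3490961))) = 4569691/(2647806/3490961) = 4569691*(3490961/2647806) = 2278944723293/378258 ≈ 6.0248e+6)
((-1701741 - 1*(-2069115)) + 1512053)/(3715677 + A) = ((-1701741 - 1*(-2069115)) + 1512053)/(3715677 + 2278944723293/378258) = ((-1701741 + 2069115) + 1512053)/(3684429273959/378258) = (367374 + 1512053)*(378258/3684429273959) = 1879427*(378258/3684429273959) = 710908298166/3684429273959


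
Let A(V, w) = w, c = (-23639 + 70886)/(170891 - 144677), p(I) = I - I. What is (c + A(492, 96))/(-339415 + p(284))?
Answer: -854597/2965808270 ≈ -0.00028815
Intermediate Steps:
p(I) = 0
c = 15749/8738 (c = 47247/26214 = 47247*(1/26214) = 15749/8738 ≈ 1.8024)
(c + A(492, 96))/(-339415 + p(284)) = (15749/8738 + 96)/(-339415 + 0) = (854597/8738)/(-339415) = (854597/8738)*(-1/339415) = -854597/2965808270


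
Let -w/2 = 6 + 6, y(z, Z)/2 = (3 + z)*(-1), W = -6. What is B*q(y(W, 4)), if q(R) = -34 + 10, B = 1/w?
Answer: 1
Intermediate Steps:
y(z, Z) = -6 - 2*z (y(z, Z) = 2*((3 + z)*(-1)) = 2*(-3 - z) = -6 - 2*z)
w = -24 (w = -2*(6 + 6) = -2*12 = -24)
B = -1/24 (B = 1/(-24) = -1/24 ≈ -0.041667)
q(R) = -24
B*q(y(W, 4)) = -1/24*(-24) = 1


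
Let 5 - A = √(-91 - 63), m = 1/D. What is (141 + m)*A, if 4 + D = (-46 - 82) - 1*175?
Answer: 216430/307 - 43286*I*√154/307 ≈ 704.98 - 1749.7*I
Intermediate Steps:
D = -307 (D = -4 + ((-46 - 82) - 1*175) = -4 + (-128 - 175) = -4 - 303 = -307)
m = -1/307 (m = 1/(-307) = -1/307 ≈ -0.0032573)
A = 5 - I*√154 (A = 5 - √(-91 - 63) = 5 - √(-154) = 5 - I*√154 ≈ 5.0 - 12.41*I)
(141 + m)*A = (141 - 1/307)*(5 - I*√154) = 43286*(5 - I*√154)/307 = 216430/307 - 43286*I*√154/307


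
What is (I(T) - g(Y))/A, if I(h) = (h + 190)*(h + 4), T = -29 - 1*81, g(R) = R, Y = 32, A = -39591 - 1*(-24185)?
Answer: 4256/7703 ≈ 0.55251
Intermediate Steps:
A = -15406 (A = -39591 + 24185 = -15406)
T = -110 (T = -29 - 81 = -110)
I(h) = (4 + h)*(190 + h) (I(h) = (190 + h)*(4 + h) = (4 + h)*(190 + h))
(I(T) - g(Y))/A = ((760 + (-110)² + 194*(-110)) - 1*32)/(-15406) = ((760 + 12100 - 21340) - 32)*(-1/15406) = (-8480 - 32)*(-1/15406) = -8512*(-1/15406) = 4256/7703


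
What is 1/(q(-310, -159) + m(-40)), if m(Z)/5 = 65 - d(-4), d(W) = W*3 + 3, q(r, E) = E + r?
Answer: -1/99 ≈ -0.010101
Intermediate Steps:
d(W) = 3 + 3*W (d(W) = 3*W + 3 = 3 + 3*W)
m(Z) = 370 (m(Z) = 5*(65 - (3 + 3*(-4))) = 5*(65 - (3 - 12)) = 5*(65 - 1*(-9)) = 5*(65 + 9) = 5*74 = 370)
1/(q(-310, -159) + m(-40)) = 1/((-159 - 310) + 370) = 1/(-469 + 370) = 1/(-99) = -1/99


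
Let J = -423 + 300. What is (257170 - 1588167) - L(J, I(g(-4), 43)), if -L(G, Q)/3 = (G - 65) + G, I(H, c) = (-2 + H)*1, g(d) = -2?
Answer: -1331930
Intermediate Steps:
I(H, c) = -2 + H
J = -123
L(G, Q) = 195 - 6*G (L(G, Q) = -3*((G - 65) + G) = -3*((-65 + G) + G) = -3*(-65 + 2*G) = 195 - 6*G)
(257170 - 1588167) - L(J, I(g(-4), 43)) = (257170 - 1588167) - (195 - 6*(-123)) = -1330997 - (195 + 738) = -1330997 - 1*933 = -1330997 - 933 = -1331930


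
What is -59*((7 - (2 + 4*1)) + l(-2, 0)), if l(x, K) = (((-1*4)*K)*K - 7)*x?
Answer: -885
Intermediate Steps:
l(x, K) = x*(-7 - 4*K**2) (l(x, K) = ((-4*K)*K - 7)*x = (-4*K**2 - 7)*x = (-7 - 4*K**2)*x = x*(-7 - 4*K**2))
-59*((7 - (2 + 4*1)) + l(-2, 0)) = -59*((7 - (2 + 4*1)) - 1*(-2)*(7 + 4*0**2)) = -59*((7 - (2 + 4)) - 1*(-2)*(7 + 4*0)) = -59*((7 - 1*6) - 1*(-2)*(7 + 0)) = -59*((7 - 6) - 1*(-2)*7) = -59*(1 + 14) = -59*15 = -885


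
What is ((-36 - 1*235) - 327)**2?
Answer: 357604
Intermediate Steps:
((-36 - 1*235) - 327)**2 = ((-36 - 235) - 327)**2 = (-271 - 327)**2 = (-598)**2 = 357604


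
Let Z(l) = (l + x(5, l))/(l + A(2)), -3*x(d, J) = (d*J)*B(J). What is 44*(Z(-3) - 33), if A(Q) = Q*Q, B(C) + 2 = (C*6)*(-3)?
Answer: 9856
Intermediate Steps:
B(C) = -2 - 18*C (B(C) = -2 + (C*6)*(-3) = -2 + (6*C)*(-3) = -2 - 18*C)
x(d, J) = -J*d*(-2 - 18*J)/3 (x(d, J) = -d*J*(-2 - 18*J)/3 = -J*d*(-2 - 18*J)/3)
A(Q) = Q²
Z(l) = (l + 10*l*(1 + 9*l)/3)/(4 + l) (Z(l) = (l + (⅔)*l*5*(1 + 9*l))/(l + 2²) = (l + 10*l*(1 + 9*l)/3)/(l + 4) = (l + 10*l*(1 + 9*l)/3)/(4 + l))
44*(Z(-3) - 33) = 44*((⅓)*(-3)*(13 + 90*(-3))/(4 - 3) - 33) = 44*((⅓)*(-3)*(13 - 270)/1 - 33) = 44*((⅓)*(-3)*1*(-257) - 33) = 44*(257 - 33) = 44*224 = 9856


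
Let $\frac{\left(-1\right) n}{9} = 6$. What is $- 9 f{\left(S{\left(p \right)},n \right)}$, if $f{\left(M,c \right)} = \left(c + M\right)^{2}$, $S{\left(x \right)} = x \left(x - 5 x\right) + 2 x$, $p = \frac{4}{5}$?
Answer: $- \frac{16990884}{625} \approx -27185.0$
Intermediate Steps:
$p = \frac{4}{5}$ ($p = 4 \cdot \frac{1}{5} = \frac{4}{5} \approx 0.8$)
$S{\left(x \right)} = - 4 x^{2} + 2 x$ ($S{\left(x \right)} = x \left(- 4 x\right) + 2 x = - 4 x^{2} + 2 x$)
$n = -54$ ($n = \left(-9\right) 6 = -54$)
$f{\left(M,c \right)} = \left(M + c\right)^{2}$
$- 9 f{\left(S{\left(p \right)},n \right)} = - 9 \left(2 \cdot \frac{4}{5} \left(1 - \frac{8}{5}\right) - 54\right)^{2} = - 9 \left(2 \cdot \frac{4}{5} \left(- \frac{3}{5}\right) - 54\right)^{2} = - 9 \left(- \frac{24}{25} - 54\right)^{2} = - 9 \left(- \frac{1374}{25}\right)^{2} = \left(-9\right) \frac{1887876}{625} = - \frac{16990884}{625}$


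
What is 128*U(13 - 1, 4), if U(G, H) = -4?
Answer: -512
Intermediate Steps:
128*U(13 - 1, 4) = 128*(-4) = -512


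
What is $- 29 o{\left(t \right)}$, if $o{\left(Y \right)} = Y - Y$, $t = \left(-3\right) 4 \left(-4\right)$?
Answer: $0$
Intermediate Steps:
$t = 48$ ($t = \left(-12\right) \left(-4\right) = 48$)
$o{\left(Y \right)} = 0$
$- 29 o{\left(t \right)} = \left(-29\right) 0 = 0$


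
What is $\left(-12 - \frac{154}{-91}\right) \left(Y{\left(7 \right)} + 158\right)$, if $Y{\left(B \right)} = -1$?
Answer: $- \frac{21038}{13} \approx -1618.3$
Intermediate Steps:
$\left(-12 - \frac{154}{-91}\right) \left(Y{\left(7 \right)} + 158\right) = \left(-12 - \frac{154}{-91}\right) \left(-1 + 158\right) = \left(-12 - - \frac{22}{13}\right) 157 = \left(-12 + \frac{22}{13}\right) 157 = \left(- \frac{134}{13}\right) 157 = - \frac{21038}{13}$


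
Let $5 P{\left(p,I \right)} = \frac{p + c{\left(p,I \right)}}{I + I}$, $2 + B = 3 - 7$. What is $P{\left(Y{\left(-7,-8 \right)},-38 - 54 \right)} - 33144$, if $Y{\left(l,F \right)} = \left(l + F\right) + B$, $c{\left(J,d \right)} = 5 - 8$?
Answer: $- \frac{3811557}{115} \approx -33144.0$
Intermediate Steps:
$B = -6$ ($B = -2 + \left(3 - 7\right) = -2 - 4 = -6$)
$c{\left(J,d \right)} = -3$ ($c{\left(J,d \right)} = 5 - 8 = -3$)
$Y{\left(l,F \right)} = -6 + F + l$ ($Y{\left(l,F \right)} = \left(l + F\right) - 6 = \left(F + l\right) - 6 = -6 + F + l$)
$P{\left(p,I \right)} = \frac{-3 + p}{10 I}$ ($P{\left(p,I \right)} = \frac{\left(p - 3\right) \frac{1}{I + I}}{5} = \frac{\left(-3 + p\right) \frac{1}{2 I}}{5} = \frac{\frac{1}{2} \frac{1}{I} \left(-3 + p\right)}{5} = \frac{-3 + p}{10 I}$)
$P{\left(Y{\left(-7,-8 \right)},-38 - 54 \right)} - 33144 = \frac{-3 - 21}{10 \left(-38 - 54\right)} - 33144 = \frac{1}{10} \frac{1}{-92} \left(-24\right) - 33144 = \frac{1}{10} \left(- \frac{1}{92}\right) \left(-24\right) - 33144 = \frac{3}{115} - 33144 = - \frac{3811557}{115}$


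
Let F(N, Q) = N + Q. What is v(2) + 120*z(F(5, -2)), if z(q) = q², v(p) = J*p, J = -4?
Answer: 1072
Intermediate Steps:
v(p) = -4*p
v(2) + 120*z(F(5, -2)) = -4*2 + 120*(5 - 2)² = -8 + 120*3² = -8 + 120*9 = -8 + 1080 = 1072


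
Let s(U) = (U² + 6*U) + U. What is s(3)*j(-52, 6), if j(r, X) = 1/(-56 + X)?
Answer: -⅗ ≈ -0.60000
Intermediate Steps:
s(U) = U² + 7*U
s(3)*j(-52, 6) = (3*(7 + 3))/(-56 + 6) = (3*10)/(-50) = 30*(-1/50) = -⅗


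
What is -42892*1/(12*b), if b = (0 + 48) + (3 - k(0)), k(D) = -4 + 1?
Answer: -10723/162 ≈ -66.191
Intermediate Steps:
k(D) = -3
b = 54 (b = (0 + 48) + (3 - 1*(-3)) = 48 + (3 + 3) = 48 + 6 = 54)
-42892*1/(12*b) = -42892/((1*12)*54) = -42892/(12*54) = -42892/648 = -42892*1/648 = -10723/162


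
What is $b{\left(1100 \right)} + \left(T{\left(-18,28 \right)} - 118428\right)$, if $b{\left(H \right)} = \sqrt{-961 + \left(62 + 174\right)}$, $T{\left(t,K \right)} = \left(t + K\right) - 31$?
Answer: $-118449 + 5 i \sqrt{29} \approx -1.1845 \cdot 10^{5} + 26.926 i$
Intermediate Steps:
$T{\left(t,K \right)} = -31 + K + t$ ($T{\left(t,K \right)} = \left(K + t\right) - 31 = -31 + K + t$)
$b{\left(H \right)} = 5 i \sqrt{29}$ ($b{\left(H \right)} = \sqrt{-961 + 236} = \sqrt{-725} = 5 i \sqrt{29}$)
$b{\left(1100 \right)} + \left(T{\left(-18,28 \right)} - 118428\right) = 5 i \sqrt{29} - 118449 = -118449 + 5 i \sqrt{29}$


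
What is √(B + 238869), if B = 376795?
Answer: 4*√38479 ≈ 784.64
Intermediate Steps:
√(B + 238869) = √(376795 + 238869) = √615664 = 4*√38479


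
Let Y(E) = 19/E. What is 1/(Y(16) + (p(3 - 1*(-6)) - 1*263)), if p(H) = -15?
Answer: -16/4429 ≈ -0.0036126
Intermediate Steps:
1/(Y(16) + (p(3 - 1*(-6)) - 1*263)) = 1/(19/16 + (-15 - 1*263)) = 1/(19*(1/16) + (-15 - 263)) = 1/(19/16 - 278) = 1/(-4429/16) = -16/4429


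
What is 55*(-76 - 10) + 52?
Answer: -4678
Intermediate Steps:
55*(-76 - 10) + 52 = 55*(-86) + 52 = -4730 + 52 = -4678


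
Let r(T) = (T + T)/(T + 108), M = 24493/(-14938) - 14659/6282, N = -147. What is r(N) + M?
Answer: 155336978/43568811 ≈ 3.5653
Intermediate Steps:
M = -13315756/3351447 (M = 24493*(-1/14938) - 14659*1/6282 = -3499/2134 - 14659/6282 = -13315756/3351447 ≈ -3.9731)
r(T) = 2*T/(108 + T) (r(T) = (2*T)/(108 + T) = 2*T/(108 + T))
r(N) + M = 2*(-147)/(108 - 147) - 13315756/3351447 = 2*(-147)/(-39) - 13315756/3351447 = 2*(-147)*(-1/39) - 13315756/3351447 = 98/13 - 13315756/3351447 = 155336978/43568811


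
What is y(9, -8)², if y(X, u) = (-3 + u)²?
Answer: 14641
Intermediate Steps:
y(9, -8)² = ((-3 - 8)²)² = ((-11)²)² = 121² = 14641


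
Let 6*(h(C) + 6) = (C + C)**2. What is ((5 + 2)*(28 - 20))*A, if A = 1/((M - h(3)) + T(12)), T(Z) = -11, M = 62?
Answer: 56/51 ≈ 1.0980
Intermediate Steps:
h(C) = -6 + 2*C**2/3 (h(C) = -6 + (C + C)**2/6 = -6 + (2*C)**2/6 = -6 + (4*C**2)/6 = -6 + 2*C**2/3)
A = 1/51 (A = 1/((62 - (-6 + (2/3)*3**2)) - 11) = 1/((62 - (-6 + (2/3)*9)) - 11) = 1/((62 - (-6 + 6)) - 11) = 1/((62 - 1*0) - 11) = 1/((62 + 0) - 11) = 1/(62 - 11) = 1/51 ≈ 0.019608)
((5 + 2)*(28 - 20))*A = ((5 + 2)*(28 - 20))*(1/51) = (7*8)*(1/51) = 56*(1/51) = 56/51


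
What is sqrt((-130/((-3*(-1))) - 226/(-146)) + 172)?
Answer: sqrt(6245223)/219 ≈ 11.411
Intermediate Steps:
sqrt((-130/((-3*(-1))) - 226/(-146)) + 172) = sqrt((-130/3 - 226*(-1/146)) + 172) = sqrt((-130*1/3 + 113/73) + 172) = sqrt((-130/3 + 113/73) + 172) = sqrt(-9151/219 + 172) = sqrt(28517/219) = sqrt(6245223)/219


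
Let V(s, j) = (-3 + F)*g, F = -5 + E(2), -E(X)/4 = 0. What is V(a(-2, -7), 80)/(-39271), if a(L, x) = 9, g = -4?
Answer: -32/39271 ≈ -0.00081485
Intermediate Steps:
E(X) = 0 (E(X) = -4*0 = 0)
F = -5 (F = -5 + 0 = -5)
V(s, j) = 32 (V(s, j) = (-3 - 5)*(-4) = -8*(-4) = 32)
V(a(-2, -7), 80)/(-39271) = 32/(-39271) = 32*(-1/39271) = -32/39271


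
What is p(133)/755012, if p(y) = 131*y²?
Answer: 2317259/755012 ≈ 3.0692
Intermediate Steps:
p(133)/755012 = (131*133²)/755012 = (131*17689)*(1/755012) = 2317259*(1/755012) = 2317259/755012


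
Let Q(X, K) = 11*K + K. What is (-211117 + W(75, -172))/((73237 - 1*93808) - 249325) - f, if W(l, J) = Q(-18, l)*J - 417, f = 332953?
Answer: -44931158277/134948 ≈ -3.3295e+5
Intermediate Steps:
Q(X, K) = 12*K
W(l, J) = -417 + 12*J*l (W(l, J) = (12*l)*J - 417 = 12*J*l - 417 = -417 + 12*J*l)
(-211117 + W(75, -172))/((73237 - 1*93808) - 249325) - f = (-211117 + (-417 + 12*(-172)*75))/((73237 - 1*93808) - 249325) - 1*332953 = (-211117 + (-417 - 154800))/((73237 - 93808) - 249325) - 332953 = (-211117 - 155217)/(-20571 - 249325) - 332953 = -366334/(-269896) - 332953 = -366334*(-1/269896) - 332953 = 183167/134948 - 332953 = -44931158277/134948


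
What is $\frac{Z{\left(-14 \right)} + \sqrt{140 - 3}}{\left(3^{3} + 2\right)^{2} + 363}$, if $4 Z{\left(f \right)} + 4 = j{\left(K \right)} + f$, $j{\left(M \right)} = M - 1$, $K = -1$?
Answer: $- \frac{5}{1204} + \frac{\sqrt{137}}{1204} \approx 0.0055687$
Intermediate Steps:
$j{\left(M \right)} = -1 + M$ ($j{\left(M \right)} = M - 1 = -1 + M$)
$Z{\left(f \right)} = - \frac{3}{2} + \frac{f}{4}$ ($Z{\left(f \right)} = -1 + \frac{\left(-1 - 1\right) + f}{4} = -1 + \frac{-2 + f}{4} = -1 + \left(- \frac{1}{2} + \frac{f}{4}\right) = - \frac{3}{2} + \frac{f}{4}$)
$\frac{Z{\left(-14 \right)} + \sqrt{140 - 3}}{\left(3^{3} + 2\right)^{2} + 363} = \frac{\left(- \frac{3}{2} + \frac{1}{4} \left(-14\right)\right) + \sqrt{140 - 3}}{\left(3^{3} + 2\right)^{2} + 363} = \frac{\left(- \frac{3}{2} - \frac{7}{2}\right) + \sqrt{137}}{\left(27 + 2\right)^{2} + 363} = \frac{-5 + \sqrt{137}}{29^{2} + 363} = \frac{-5 + \sqrt{137}}{841 + 363} = \frac{-5 + \sqrt{137}}{1204} = \left(-5 + \sqrt{137}\right) \frac{1}{1204} = - \frac{5}{1204} + \frac{\sqrt{137}}{1204}$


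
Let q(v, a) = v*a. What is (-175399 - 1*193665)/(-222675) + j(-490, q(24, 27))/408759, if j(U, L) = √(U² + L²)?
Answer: 369064/222675 + 2*√165001/408759 ≈ 1.6594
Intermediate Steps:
q(v, a) = a*v
j(U, L) = √(L² + U²)
(-175399 - 1*193665)/(-222675) + j(-490, q(24, 27))/408759 = (-175399 - 1*193665)/(-222675) + √((27*24)² + (-490)²)/408759 = (-175399 - 193665)*(-1/222675) + √(648² + 240100)*(1/408759) = -369064*(-1/222675) + √(419904 + 240100)*(1/408759) = 369064/222675 + √660004*(1/408759) = 369064/222675 + (2*√165001)*(1/408759) = 369064/222675 + 2*√165001/408759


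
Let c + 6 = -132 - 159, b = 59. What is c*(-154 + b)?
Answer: 28215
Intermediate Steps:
c = -297 (c = -6 + (-132 - 159) = -6 - 291 = -297)
c*(-154 + b) = -297*(-154 + 59) = -297*(-95) = 28215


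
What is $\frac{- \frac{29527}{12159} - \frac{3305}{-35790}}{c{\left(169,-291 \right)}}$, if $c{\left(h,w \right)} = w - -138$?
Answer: $\frac{67772389}{4438740222} \approx 0.015268$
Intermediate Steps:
$c{\left(h,w \right)} = 138 + w$ ($c{\left(h,w \right)} = w + 138 = 138 + w$)
$\frac{- \frac{29527}{12159} - \frac{3305}{-35790}}{c{\left(169,-291 \right)}} = \frac{- \frac{29527}{12159} - \frac{3305}{-35790}}{138 - 291} = \frac{\left(-29527\right) \frac{1}{12159} - - \frac{661}{7158}}{-153} = \left(- \frac{29527}{12159} + \frac{661}{7158}\right) \left(- \frac{1}{153}\right) = \left(- \frac{67772389}{29011374}\right) \left(- \frac{1}{153}\right) = \frac{67772389}{4438740222}$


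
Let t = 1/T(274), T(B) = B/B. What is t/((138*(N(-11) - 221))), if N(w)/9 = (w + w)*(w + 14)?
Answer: -1/112470 ≈ -8.8913e-6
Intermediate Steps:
N(w) = 18*w*(14 + w) (N(w) = 9*((w + w)*(w + 14)) = 9*((2*w)*(14 + w)) = 9*(2*w*(14 + w)) = 18*w*(14 + w))
T(B) = 1
t = 1 (t = 1/1 = 1)
t/((138*(N(-11) - 221))) = 1/(138*(18*(-11)*(14 - 11) - 221)) = 1/(138*(18*(-11)*3 - 221)) = 1/(138*(-594 - 221)) = 1/(138*(-815)) = 1/(-112470) = 1*(-1/112470) = -1/112470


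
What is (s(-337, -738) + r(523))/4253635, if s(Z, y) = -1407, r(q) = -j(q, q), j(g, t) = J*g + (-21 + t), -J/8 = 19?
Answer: 77587/4253635 ≈ 0.018240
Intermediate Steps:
J = -152 (J = -8*19 = -152)
j(g, t) = -21 + t - 152*g (j(g, t) = -152*g + (-21 + t) = -21 + t - 152*g)
r(q) = 21 + 151*q (r(q) = -(-21 + q - 152*q) = -(-21 - 151*q) = 21 + 151*q)
(s(-337, -738) + r(523))/4253635 = (-1407 + (21 + 151*523))/4253635 = (-1407 + (21 + 78973))*(1/4253635) = (-1407 + 78994)*(1/4253635) = 77587*(1/4253635) = 77587/4253635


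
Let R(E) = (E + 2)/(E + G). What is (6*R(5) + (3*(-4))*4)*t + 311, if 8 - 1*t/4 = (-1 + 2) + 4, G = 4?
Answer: -209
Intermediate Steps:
t = 12 (t = 32 - 4*((-1 + 2) + 4) = 32 - 4*(1 + 4) = 32 - 4*5 = 32 - 20 = 12)
R(E) = (2 + E)/(4 + E) (R(E) = (E + 2)/(E + 4) = (2 + E)/(4 + E))
(6*R(5) + (3*(-4))*4)*t + 311 = (6*((2 + 5)/(4 + 5)) + (3*(-4))*4)*12 + 311 = (6*(7/9) - 12*4)*12 + 311 = (6*((⅑)*7) - 48)*12 + 311 = (6*(7/9) - 48)*12 + 311 = (14/3 - 48)*12 + 311 = -130/3*12 + 311 = -520 + 311 = -209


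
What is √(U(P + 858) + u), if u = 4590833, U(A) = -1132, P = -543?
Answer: √4589701 ≈ 2142.4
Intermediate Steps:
√(U(P + 858) + u) = √(-1132 + 4590833) = √4589701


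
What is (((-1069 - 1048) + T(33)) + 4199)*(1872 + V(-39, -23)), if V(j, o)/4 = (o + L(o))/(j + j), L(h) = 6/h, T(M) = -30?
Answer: 1149293736/299 ≈ 3.8438e+6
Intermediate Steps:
V(j, o) = 2*(o + 6/o)/j (V(j, o) = 4*((o + 6/o)/(j + j)) = 4*((o + 6/o)/((2*j))) = 4*((o + 6/o)*(1/(2*j))) = 4*((o + 6/o)/(2*j)) = 2*(o + 6/o)/j)
(((-1069 - 1048) + T(33)) + 4199)*(1872 + V(-39, -23)) = (((-1069 - 1048) - 30) + 4199)*(1872 + 2*(6 + (-23)**2)/(-39*(-23))) = ((-2117 - 30) + 4199)*(1872 + 2*(-1/39)*(-1/23)*(6 + 529)) = (-2147 + 4199)*(1872 + 2*(-1/39)*(-1/23)*535) = 2052*(1872 + 1070/897) = 2052*(1680254/897) = 1149293736/299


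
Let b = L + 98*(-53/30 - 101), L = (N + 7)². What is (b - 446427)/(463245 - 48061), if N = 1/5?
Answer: -305656/278025 ≈ -1.0994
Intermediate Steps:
N = ⅕ (N = 1*(⅕) = ⅕ ≈ 0.20000)
L = 1296/25 (L = (⅕ + 7)² = (36/5)² = 1296/25 ≈ 51.840)
b = -751447/75 (b = 1296/25 + 98*(-53/30 - 101) = 1296/25 + 98*(-3083/30) = 1296/25 - 151067/15 = -751447/75 ≈ -10019.)
(b - 446427)/(463245 - 48061) = (-751447/75 - 446427)/(463245 - 48061) = -34233472/75/415184 = -34233472/75*1/415184 = -305656/278025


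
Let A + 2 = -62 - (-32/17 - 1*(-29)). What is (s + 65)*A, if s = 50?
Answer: -178135/17 ≈ -10479.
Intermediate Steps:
A = -1549/17 (A = -2 + (-62 - (-32/17 - 1*(-29))) = -2 + (-62 - (-32*1/17 + 29)) = -2 + (-62 - (-32/17 + 29)) = -2 + (-62 - 1*461/17) = -2 + (-62 - 461/17) = -2 - 1515/17 = -1549/17 ≈ -91.118)
(s + 65)*A = (50 + 65)*(-1549/17) = 115*(-1549/17) = -178135/17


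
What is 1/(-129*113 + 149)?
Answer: -1/14428 ≈ -6.9310e-5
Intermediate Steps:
1/(-129*113 + 149) = 1/(-14577 + 149) = 1/(-14428) = -1/14428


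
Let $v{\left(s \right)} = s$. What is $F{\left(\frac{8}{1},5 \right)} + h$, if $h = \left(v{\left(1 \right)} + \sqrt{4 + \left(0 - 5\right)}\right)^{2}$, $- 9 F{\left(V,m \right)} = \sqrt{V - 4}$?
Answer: $- \frac{2}{9} + 2 i \approx -0.22222 + 2.0 i$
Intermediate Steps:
$F{\left(V,m \right)} = - \frac{\sqrt{-4 + V}}{9}$ ($F{\left(V,m \right)} = - \frac{\sqrt{V - 4}}{9} = - \frac{\sqrt{-4 + V}}{9}$)
$h = \left(1 + i\right)^{2}$ ($h = \left(1 + \sqrt{4 + \left(0 - 5\right)}\right)^{2} = \left(1 + \sqrt{4 - 5}\right)^{2} = \left(1 + \sqrt{-1}\right)^{2} = \left(1 + i\right)^{2} \approx 2.0 i$)
$F{\left(\frac{8}{1},5 \right)} + h = - \frac{\sqrt{-4 + \frac{8}{1}}}{9} + 2 i = - \frac{\sqrt{-4 + 8 \cdot 1}}{9} + 2 i = - \frac{\sqrt{-4 + 8}}{9} + 2 i = - \frac{\sqrt{4}}{9} + 2 i = \left(- \frac{1}{9}\right) 2 + 2 i = - \frac{2}{9} + 2 i$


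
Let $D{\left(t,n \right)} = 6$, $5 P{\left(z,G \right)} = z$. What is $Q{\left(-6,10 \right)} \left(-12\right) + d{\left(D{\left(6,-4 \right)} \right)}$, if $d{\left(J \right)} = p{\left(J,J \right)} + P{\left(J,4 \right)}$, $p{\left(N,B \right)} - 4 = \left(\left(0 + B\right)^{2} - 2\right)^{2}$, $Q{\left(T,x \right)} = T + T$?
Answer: $\frac{6526}{5} \approx 1305.2$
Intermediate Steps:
$Q{\left(T,x \right)} = 2 T$
$P{\left(z,G \right)} = \frac{z}{5}$
$p{\left(N,B \right)} = 4 + \left(-2 + B^{2}\right)^{2}$ ($p{\left(N,B \right)} = 4 + \left(\left(0 + B\right)^{2} - 2\right)^{2} = 4 + \left(B^{2} - 2\right)^{2} = 4 + \left(-2 + B^{2}\right)^{2}$)
$d{\left(J \right)} = 4 + \left(-2 + J^{2}\right)^{2} + \frac{J}{5}$ ($d{\left(J \right)} = \left(4 + \left(-2 + J^{2}\right)^{2}\right) + \frac{J}{5} = 4 + \left(-2 + J^{2}\right)^{2} + \frac{J}{5}$)
$Q{\left(-6,10 \right)} \left(-12\right) + d{\left(D{\left(6,-4 \right)} \right)} = 2 \left(-6\right) \left(-12\right) + \left(4 + \left(-2 + 6^{2}\right)^{2} + \frac{1}{5} \cdot 6\right) = \left(-12\right) \left(-12\right) + \left(4 + \left(-2 + 36\right)^{2} + \frac{6}{5}\right) = 144 + \left(4 + 34^{2} + \frac{6}{5}\right) = 144 + \left(4 + 1156 + \frac{6}{5}\right) = 144 + \frac{5806}{5} = \frac{6526}{5}$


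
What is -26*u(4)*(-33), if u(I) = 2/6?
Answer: 286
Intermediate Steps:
u(I) = ⅓ (u(I) = 2*(⅙) = ⅓)
-26*u(4)*(-33) = -26*⅓*(-33) = -26/3*(-33) = 286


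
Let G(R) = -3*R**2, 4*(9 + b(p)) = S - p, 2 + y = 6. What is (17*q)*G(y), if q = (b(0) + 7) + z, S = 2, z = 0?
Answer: 1224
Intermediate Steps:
y = 4 (y = -2 + 6 = 4)
b(p) = -17/2 - p/4 (b(p) = -9 + (2 - p)/4 = -9 + (1/2 - p/4) = -17/2 - p/4)
q = -3/2 (q = ((-17/2 - 1/4*0) + 7) + 0 = ((-17/2 + 0) + 7) + 0 = (-17/2 + 7) + 0 = -3/2 + 0 = -3/2 ≈ -1.5000)
(17*q)*G(y) = (17*(-3/2))*(-3*4**2) = -(-153)*16/2 = -51/2*(-48) = 1224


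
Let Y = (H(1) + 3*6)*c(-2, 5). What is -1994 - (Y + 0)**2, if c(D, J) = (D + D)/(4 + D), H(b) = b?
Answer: -3438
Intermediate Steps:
c(D, J) = 2*D/(4 + D) (c(D, J) = (2*D)/(4 + D) = 2*D/(4 + D))
Y = -38 (Y = (1 + 3*6)*(2*(-2)/(4 - 2)) = (1 + 18)*(2*(-2)/2) = 19*(2*(-2)*(1/2)) = 19*(-2) = -38)
-1994 - (Y + 0)**2 = -1994 - (-38 + 0)**2 = -1994 - 1*(-38)**2 = -1994 - 1*1444 = -1994 - 1444 = -3438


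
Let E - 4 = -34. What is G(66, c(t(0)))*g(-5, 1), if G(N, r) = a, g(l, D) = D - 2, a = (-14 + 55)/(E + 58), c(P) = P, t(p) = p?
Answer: -41/28 ≈ -1.4643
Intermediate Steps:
E = -30 (E = 4 - 34 = -30)
a = 41/28 (a = (-14 + 55)/(-30 + 58) = 41/28 ≈ 1.4643)
g(l, D) = -2 + D
G(N, r) = 41/28
G(66, c(t(0)))*g(-5, 1) = 41*(-2 + 1)/28 = (41/28)*(-1) = -41/28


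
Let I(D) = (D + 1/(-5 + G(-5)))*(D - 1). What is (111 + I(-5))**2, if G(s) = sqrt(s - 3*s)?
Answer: 102253/5 + 572*sqrt(10)/5 ≈ 20812.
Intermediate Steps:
G(s) = sqrt(2)*sqrt(-s) (G(s) = sqrt(-2*s) = sqrt(2)*sqrt(-s))
I(D) = (-1 + D)*(D + 1/(-5 + sqrt(10))) (I(D) = (D + 1/(-5 + sqrt(2)*sqrt(-1*(-5))))*(D - 1) = (D + 1/(-5 + sqrt(2)*sqrt(5)))*(-1 + D) = (D + 1/(-5 + sqrt(10)))*(-1 + D) = (-1 + D)*(D + 1/(-5 + sqrt(10))))
(111 + I(-5))**2 = (111 + (1/3 + (-5)**2 - 4/3*(-5) + sqrt(10)/15 - 1/15*(-5)*sqrt(10)))**2 = (111 + (1/3 + 25 + 20/3 + sqrt(10)/15 + sqrt(10)/3))**2 = (111 + (32 + 2*sqrt(10)/5))**2 = (143 + 2*sqrt(10)/5)**2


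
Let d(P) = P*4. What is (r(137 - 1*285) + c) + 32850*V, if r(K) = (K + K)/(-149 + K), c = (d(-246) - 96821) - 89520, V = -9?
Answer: -143443279/297 ≈ -4.8297e+5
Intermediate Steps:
d(P) = 4*P
c = -187325 (c = (4*(-246) - 96821) - 89520 = (-984 - 96821) - 89520 = -97805 - 89520 = -187325)
r(K) = 2*K/(-149 + K) (r(K) = (2*K)/(-149 + K) = 2*K/(-149 + K))
(r(137 - 1*285) + c) + 32850*V = (2*(137 - 1*285)/(-149 + (137 - 1*285)) - 187325) + 32850*(-9) = (2*(137 - 285)/(-149 + (137 - 285)) - 187325) - 295650 = (2*(-148)/(-149 - 148) - 187325) - 295650 = (2*(-148)/(-297) - 187325) - 295650 = (2*(-148)*(-1/297) - 187325) - 295650 = (296/297 - 187325) - 295650 = -55635229/297 - 295650 = -143443279/297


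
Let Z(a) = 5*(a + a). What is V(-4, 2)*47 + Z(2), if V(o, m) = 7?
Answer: 349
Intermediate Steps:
Z(a) = 10*a (Z(a) = 5*(2*a) = 10*a)
V(-4, 2)*47 + Z(2) = 7*47 + 10*2 = 329 + 20 = 349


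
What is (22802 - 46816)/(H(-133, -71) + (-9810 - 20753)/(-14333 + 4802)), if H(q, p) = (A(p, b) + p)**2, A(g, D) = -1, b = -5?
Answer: -228877434/49439267 ≈ -4.6295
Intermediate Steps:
H(q, p) = (-1 + p)**2
(22802 - 46816)/(H(-133, -71) + (-9810 - 20753)/(-14333 + 4802)) = (22802 - 46816)/((-1 - 71)**2 + (-9810 - 20753)/(-14333 + 4802)) = -24014/((-72)**2 - 30563/(-9531)) = -24014/(5184 - 30563*(-1/9531)) = -24014/(5184 + 30563/9531) = -24014/49439267/9531 = -24014*9531/49439267 = -228877434/49439267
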